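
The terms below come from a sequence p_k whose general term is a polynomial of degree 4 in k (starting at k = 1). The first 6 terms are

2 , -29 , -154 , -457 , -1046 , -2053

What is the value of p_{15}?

-63586

1st diffs: -31, -125, -303, -589, -1007.
2nd diffs: -94, -178, -286, -418.
3rd diffs: -84, -108, -132.
4th diffs: -24, -24 (constant).
Newton forward-difference form: p_k = 2 + (-31)·C(k-1,1) + (-94)·C(k-1,2) + (-84)·C(k-1,3) + (-24)·C(k-1,4).
At k = 15: k-1 = 14, so p_{15} = 2 - 434 - 8554 - 30576 - 24024 = -63586.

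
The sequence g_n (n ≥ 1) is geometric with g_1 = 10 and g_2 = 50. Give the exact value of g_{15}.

Common ratio r = 5.
g_n = 10·5^(n-1).
g_{15} = 10·5^14 = 61035156250.

61035156250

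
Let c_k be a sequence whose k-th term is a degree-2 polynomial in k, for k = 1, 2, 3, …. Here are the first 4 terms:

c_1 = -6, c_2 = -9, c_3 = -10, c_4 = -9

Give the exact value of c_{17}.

186

1st diffs: -3, -1, 1.
2nd diffs: 2, 2 (constant).
Newton forward-difference form: c_k = -6 + (-3)·C(k-1,1) + 2·C(k-1,2).
At k = 17: k-1 = 16, so c_{17} = -6 - 48 + 240 = 186.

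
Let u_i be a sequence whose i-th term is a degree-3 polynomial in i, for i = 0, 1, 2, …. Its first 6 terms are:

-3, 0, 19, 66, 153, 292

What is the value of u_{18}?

12291

1st diffs: 3, 19, 47, 87, 139.
2nd diffs: 16, 28, 40, 52.
3rd diffs: 12, 12, 12 (constant).
Newton forward-difference form: u_i = -3 + 3·C(i,1) + 16·C(i,2) + 12·C(i,3).
At i = 18: i = 18, so u_{18} = -3 + 54 + 2448 + 9792 = 12291.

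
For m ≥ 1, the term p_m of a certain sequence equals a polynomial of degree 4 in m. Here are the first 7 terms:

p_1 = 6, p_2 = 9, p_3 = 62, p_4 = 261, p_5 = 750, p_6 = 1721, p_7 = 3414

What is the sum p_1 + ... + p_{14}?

210749

1st diffs: 3, 53, 199, 489, 971, 1693.
2nd diffs: 50, 146, 290, 482, 722.
3rd diffs: 96, 144, 192, 240.
4th diffs: 48, 48, 48 (constant).
Newton forward-difference form: p_m = 6 + 3·C(m-1,1) + 50·C(m-1,2) + 96·C(m-1,3) + 48·C(m-1,4).
Continuing: …, 6117, 10166, 15945, 23886, …, p_{14} = 65721.
Summing m = 1..14 (14 terms) gives 210749.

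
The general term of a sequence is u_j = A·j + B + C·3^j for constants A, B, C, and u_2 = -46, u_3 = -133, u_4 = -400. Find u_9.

-98395

The three given values yield: 2A + B + 9C = -46; 3A + B + 27C = -133; 4A + B + 81C = -400.
Subtracting the first from the second: A + 18C = -87.
Subtracting the second from the third: A + 54C = -267.
Solving: C = -5, A = 3, then B = -7.
Hence u_9 = 3·9 + (-7) + (-5)·19683 = -98395.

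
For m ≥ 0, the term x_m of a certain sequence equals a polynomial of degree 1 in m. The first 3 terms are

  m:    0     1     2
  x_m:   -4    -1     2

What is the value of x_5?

11

1st diffs: 3, 3 (constant).
So x_m = 3m - 4.
Evaluating at m = 5 gives x_5 = 11.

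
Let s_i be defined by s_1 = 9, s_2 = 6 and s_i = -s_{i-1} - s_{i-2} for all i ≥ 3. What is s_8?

6

s_3 = -15; s_4 = 9; s_5 = 6; s_6 = -15; s_7 = 9; s_8 = 6.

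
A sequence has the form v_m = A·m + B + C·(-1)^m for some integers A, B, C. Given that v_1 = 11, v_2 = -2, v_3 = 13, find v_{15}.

25

The three given values yield: A + B - C = 11; 2A + B + C = -2; 3A + B - C = 13.
Subtracting the first from the second: A + 2C = -13.
Subtracting the second from the third: A - 2C = 15.
Solving: C = -7, A = 1, then B = 3.
Therefore v_{15} = 15 + 3 + (-7)·(-1) = 25.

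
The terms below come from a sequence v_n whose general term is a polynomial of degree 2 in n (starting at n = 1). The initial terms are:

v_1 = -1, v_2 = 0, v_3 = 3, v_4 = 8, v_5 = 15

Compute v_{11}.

99

1st diffs: 1, 3, 5, 7.
2nd diffs: 2, 2, 2 (constant).
So v_n = n^2 - 2n.
Evaluating at n = 11 gives v_{11} = 99.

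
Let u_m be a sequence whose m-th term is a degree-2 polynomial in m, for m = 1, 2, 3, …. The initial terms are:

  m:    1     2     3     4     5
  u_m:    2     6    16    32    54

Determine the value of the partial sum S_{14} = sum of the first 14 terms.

1st diffs: 4, 10, 16, 22.
2nd diffs: 6, 6, 6 (constant).
Newton forward-difference form: u_m = 2 + 4·C(m-1,1) + 6·C(m-1,2).
Continuing: …, 82, 116, 156, 202, …, u_{14} = 522.
Summing m = 1..14 (14 terms) gives 2576.

2576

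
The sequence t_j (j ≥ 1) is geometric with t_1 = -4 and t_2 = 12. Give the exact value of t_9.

-26244

Common ratio r = -3.
t_j = (-4)·(-3)^(j-1).
t_9 = (-4)·(-3)^8 = -26244.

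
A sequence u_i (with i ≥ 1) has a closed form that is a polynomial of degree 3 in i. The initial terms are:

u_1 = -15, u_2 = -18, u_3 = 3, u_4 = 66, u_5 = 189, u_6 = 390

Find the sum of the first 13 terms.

1st diffs: -3, 21, 63, 123, 201.
2nd diffs: 24, 42, 60, 78.
3rd diffs: 18, 18, 18 (constant).
Newton forward-difference form: u_i = -15 + (-3)·C(i-1,1) + 24·C(i-1,2) + 18·C(i-1,3).
Continuing: …, 687, 1098, 1641, 2334, …, u_{13} = 5493.
Summing i = 1..13 (13 terms) gives 19305.

19305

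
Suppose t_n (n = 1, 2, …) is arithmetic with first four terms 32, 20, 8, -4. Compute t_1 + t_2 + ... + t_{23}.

-2300

Common difference d = -12.
t_n = 32 + (n - 1)·(-12).
t_{23} = -232; S = 23·(32 + (-232))/2 = -2300.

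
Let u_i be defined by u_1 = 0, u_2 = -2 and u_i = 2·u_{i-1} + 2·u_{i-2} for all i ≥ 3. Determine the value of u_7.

-240

u_3 = -4; u_4 = -12; u_5 = -32; u_6 = -88; u_7 = -240.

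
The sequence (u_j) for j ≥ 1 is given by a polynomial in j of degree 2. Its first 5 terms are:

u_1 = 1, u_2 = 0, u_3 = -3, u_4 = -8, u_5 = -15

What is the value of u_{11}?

1st diffs: -1, -3, -5, -7.
2nd diffs: -2, -2, -2 (constant).
So u_j = -j^2 + 2j.
Evaluating at j = 11 gives u_{11} = -99.

-99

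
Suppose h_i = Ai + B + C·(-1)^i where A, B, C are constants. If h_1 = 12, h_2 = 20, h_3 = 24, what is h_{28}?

Plug in i = 1, 2, 3: A + B - C = 12; 2A + B + C = 20; 3A + B - C = 24.
Subtracting the first from the second: A + 2C = 8.
Subtracting the second from the third: A - 2C = 4.
Solving: C = 1, A = 6, then B = 7.
So h_i = 6·i + 7 + 1·(-1)^i; at i=28 this is 176.

176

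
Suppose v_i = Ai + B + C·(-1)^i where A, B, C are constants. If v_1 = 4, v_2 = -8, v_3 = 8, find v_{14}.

16

At i = 1, 2, 3: A + B - C = 4; 2A + B + C = -8; 3A + B - C = 8.
Subtracting the first from the second: A + 2C = -12.
Subtracting the second from the third: A - 2C = 16.
Solving: C = -7, A = 2, then B = -5.
Therefore v_{14} = 28 + (-5) + (-7)·1 = 16.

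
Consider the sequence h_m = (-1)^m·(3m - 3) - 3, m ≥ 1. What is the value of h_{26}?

(-1)^26 = 1; 3m - 3 at m=26 is 75; so h_{26} = 72.

72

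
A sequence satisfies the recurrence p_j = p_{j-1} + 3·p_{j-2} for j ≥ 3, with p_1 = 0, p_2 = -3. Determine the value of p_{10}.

-1524

Iterate the recurrence:
p_3 = -3, p_4 = -12, p_5 = -21, p_6 = -57, p_7 = -120, p_8 = -291, p_9 = -651, p_{10} = -1524.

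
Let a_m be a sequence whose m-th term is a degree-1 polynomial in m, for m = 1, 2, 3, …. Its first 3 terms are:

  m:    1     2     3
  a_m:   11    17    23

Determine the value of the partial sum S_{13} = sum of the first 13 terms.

611

1st diffs: 6, 6 (constant).
So a_m = 6m + 5.
Continuing: …, 29, 35, 41, 47, …, a_{13} = 83.
Summing m = 1..13 (13 terms) gives 611.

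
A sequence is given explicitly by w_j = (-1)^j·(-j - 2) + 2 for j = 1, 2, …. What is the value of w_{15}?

19

(-1)^15 = -1; -j - 2 at j=15 is -17; so w_{15} = 19.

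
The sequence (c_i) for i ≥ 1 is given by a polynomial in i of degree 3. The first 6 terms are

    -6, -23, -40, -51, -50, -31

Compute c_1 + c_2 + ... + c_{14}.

4375

1st diffs: -17, -17, -11, 1, 19.
2nd diffs: 0, 6, 12, 18.
3rd diffs: 6, 6, 6 (constant).
Newton forward-difference form: c_i = -6 + (-17)·C(i-1,1) + 6·C(i-1,3).
Continuing: …, 12, 85, 194, 345, …, c_{14} = 1489.
Summing i = 1..14 (14 terms) gives 4375.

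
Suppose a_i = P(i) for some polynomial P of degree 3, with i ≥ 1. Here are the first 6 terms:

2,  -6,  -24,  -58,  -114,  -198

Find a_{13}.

1st diffs: -8, -18, -34, -56, -84.
2nd diffs: -10, -16, -22, -28.
3rd diffs: -6, -6, -6 (constant).
Newton forward-difference form: a_i = 2 + (-8)·C(i-1,1) + (-10)·C(i-1,2) + (-6)·C(i-1,3).
At i = 13: i-1 = 12, so a_{13} = 2 - 96 - 660 - 1320 = -2074.

-2074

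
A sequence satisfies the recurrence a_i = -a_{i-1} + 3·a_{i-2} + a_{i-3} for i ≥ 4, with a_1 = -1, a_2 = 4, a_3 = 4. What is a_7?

Compute successive terms:
a_4 = 7;  a_5 = 9;  a_6 = 16;  a_7 = 18.

18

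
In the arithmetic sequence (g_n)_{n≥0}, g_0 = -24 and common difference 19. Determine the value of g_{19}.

g_n = -24 + (n - 0)·19.
g_{19} = -24 + 19·19 = 337.

337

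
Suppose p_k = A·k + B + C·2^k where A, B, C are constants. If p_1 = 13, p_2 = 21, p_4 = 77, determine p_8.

At k = 1, 2, 4: A + B + 2C = 13; 2A + B + 4C = 21; 4A + B + 16C = 77.
Subtracting the first from the second: A + 2C = 8.
Subtracting the second from the third: 2A + 12C = 56.
Solving: C = 5, A = -2, then B = 5.
Therefore p_8 = -16 + 5 + 5·256 = 1269.

1269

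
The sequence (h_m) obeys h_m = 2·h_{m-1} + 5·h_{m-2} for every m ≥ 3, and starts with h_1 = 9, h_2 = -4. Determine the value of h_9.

Applying the relation repeatedly:
h_3 = 37  h_4 = 54  h_5 = 293  h_6 = 856  h_7 = 3177  h_8 = 10634  h_9 = 37153.

37153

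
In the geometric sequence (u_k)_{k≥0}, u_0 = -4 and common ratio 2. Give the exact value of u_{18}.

-1048576

u_k = (-4)·2^(k-0).
u_{18} = (-4)·2^18 = -1048576.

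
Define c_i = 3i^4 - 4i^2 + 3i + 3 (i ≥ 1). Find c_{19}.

389579

c_{19} = 3·19^4 - 4·19^2 + 3·19 + 3 = 389579.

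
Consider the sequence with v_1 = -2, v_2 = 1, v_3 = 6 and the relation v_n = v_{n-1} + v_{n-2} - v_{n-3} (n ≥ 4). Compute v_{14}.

Iterate the recurrence:
v_4 = 9, v_5 = 14, v_6 = 17, …, v_{11} = 38, v_{12} = 41, v_{13} = 46, v_{14} = 49.

49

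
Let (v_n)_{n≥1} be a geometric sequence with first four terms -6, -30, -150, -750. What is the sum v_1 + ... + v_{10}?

-14648436

Common ratio r = 5.
v_n = (-6)·5^(n-1).
S = (-6)·(5^10 - 1)/(5 - 1) = (-6)·(9765625 - 1)/(4) = -14648436.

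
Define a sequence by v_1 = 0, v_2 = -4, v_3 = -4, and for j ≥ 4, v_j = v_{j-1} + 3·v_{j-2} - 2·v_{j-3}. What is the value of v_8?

Step forward from the initial values:
v_4 = -16; v_5 = -20; v_6 = -60; v_7 = -88; v_8 = -228.

-228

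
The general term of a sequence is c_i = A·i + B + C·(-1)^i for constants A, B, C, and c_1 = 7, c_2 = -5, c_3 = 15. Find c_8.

The three given values yield: A + B - C = 7; 2A + B + C = -5; 3A + B - C = 15.
Subtracting the first from the second: A + 2C = -12.
Subtracting the second from the third: A - 2C = 20.
Solving: C = -8, A = 4, then B = -5.
Hence c_8 = 4·8 + (-5) + (-8)·1 = 19.

19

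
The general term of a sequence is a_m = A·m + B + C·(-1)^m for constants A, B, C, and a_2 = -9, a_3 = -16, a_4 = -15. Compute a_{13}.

-46

Plug in m = 2, 3, 4: 2A + B + C = -9; 3A + B - C = -16; 4A + B + C = -15.
Subtracting the first from the second: A - 2C = -7.
Subtracting the second from the third: A + 2C = 1.
Solving: C = 2, A = -3, then B = -5.
So a_m = -3·m + (-5) + 2·(-1)^m; at m=13 this is -46.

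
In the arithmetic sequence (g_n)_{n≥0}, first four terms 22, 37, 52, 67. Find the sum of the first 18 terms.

2691

Common difference d = 15.
g_n = 22 + (n - 0)·15.
g_{17} = 277; S = 18·(22 + 277)/2 = 2691.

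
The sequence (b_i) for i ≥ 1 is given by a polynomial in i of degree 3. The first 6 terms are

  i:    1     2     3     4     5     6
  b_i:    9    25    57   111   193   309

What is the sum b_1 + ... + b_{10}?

1st diffs: 16, 32, 54, 82, 116.
2nd diffs: 16, 22, 28, 34.
3rd diffs: 6, 6, 6 (constant).
Newton forward-difference form: b_i = 9 + 16·C(i-1,1) + 16·C(i-1,2) + 6·C(i-1,3).
Continuing: 465, 667, 921, 1233.
Summing i = 1..10 (10 terms) gives 3990.

3990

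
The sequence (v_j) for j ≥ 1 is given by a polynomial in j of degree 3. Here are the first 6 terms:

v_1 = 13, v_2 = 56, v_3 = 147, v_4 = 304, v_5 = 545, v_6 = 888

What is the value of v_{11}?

1st diffs: 43, 91, 157, 241, 343.
2nd diffs: 48, 66, 84, 102.
3rd diffs: 18, 18, 18 (constant).
Newton forward-difference form: v_j = 13 + 43·C(j-1,1) + 48·C(j-1,2) + 18·C(j-1,3).
At j = 11: j-1 = 10, so v_{11} = 13 + 430 + 2160 + 2160 = 4763.

4763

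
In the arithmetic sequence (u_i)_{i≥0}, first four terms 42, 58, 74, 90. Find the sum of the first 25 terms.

5850

Common difference d = 16.
u_i = 42 + (i - 0)·16.
u_{24} = 426; S = 25·(42 + 426)/2 = 5850.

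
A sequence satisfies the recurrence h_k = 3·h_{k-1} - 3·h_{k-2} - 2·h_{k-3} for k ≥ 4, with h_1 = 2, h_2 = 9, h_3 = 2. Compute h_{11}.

Applying the relation repeatedly:
h_4 = -25, h_5 = -99, h_6 = -226, h_7 = -331, h_8 = -117, h_9 = 1094, h_{10} = 4295, h_{11} = 9837.

9837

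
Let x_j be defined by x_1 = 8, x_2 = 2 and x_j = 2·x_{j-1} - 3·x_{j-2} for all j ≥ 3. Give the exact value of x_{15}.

Iterate the recurrence:
x_3 = -20; x_4 = -46; x_5 = -32; …; x_{12} = 2; x_{13} = 5392; x_{14} = 10778; x_{15} = 5380.

5380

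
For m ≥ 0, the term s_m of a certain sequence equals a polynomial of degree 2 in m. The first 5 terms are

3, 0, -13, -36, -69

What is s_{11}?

-580

1st diffs: -3, -13, -23, -33.
2nd diffs: -10, -10, -10 (constant).
Newton forward-difference form: s_m = 3 + (-3)·C(m,1) + (-10)·C(m,2).
At m = 11: m = 11, so s_{11} = 3 - 33 - 550 = -580.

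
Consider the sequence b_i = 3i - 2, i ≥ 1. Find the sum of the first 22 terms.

715

Over i = 1..22: Σi = 253.
Total = (3)·253 + (-2)·22 = 715.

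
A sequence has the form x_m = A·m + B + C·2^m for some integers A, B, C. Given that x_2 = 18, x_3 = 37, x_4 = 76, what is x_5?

Write the equations: 2A + B + 4C = 18; 3A + B + 8C = 37; 4A + B + 16C = 76.
Subtracting the first from the second: A + 4C = 19.
Subtracting the second from the third: A + 8C = 39.
Solving: C = 5, A = -1, then B = 0.
So x_m = -1·m + 0 + 5·2^m; at m=5 this is 155.

155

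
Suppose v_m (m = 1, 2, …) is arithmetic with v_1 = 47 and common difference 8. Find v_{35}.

319

v_m = 47 + (m - 1)·8.
v_{35} = 47 + 34·8 = 319.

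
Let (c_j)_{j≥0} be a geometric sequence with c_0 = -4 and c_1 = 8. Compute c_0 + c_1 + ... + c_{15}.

Common ratio r = -2.
c_j = (-4)·(-2)^(j-0).
S = (-4)·((-2)^16 - 1)/(-2 - 1) = (-4)·(65536 - 1)/(-3) = 87380.

87380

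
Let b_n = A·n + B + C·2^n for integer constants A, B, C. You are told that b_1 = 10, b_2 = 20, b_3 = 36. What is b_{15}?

Write the equations: A + B + 2C = 10; 2A + B + 4C = 20; 3A + B + 8C = 36.
Subtracting the first from the second: A + 2C = 10.
Subtracting the second from the third: A + 4C = 16.
Solving: C = 3, A = 4, then B = 0.
Therefore b_{15} = 60 + 0 + 3·32768 = 98364.

98364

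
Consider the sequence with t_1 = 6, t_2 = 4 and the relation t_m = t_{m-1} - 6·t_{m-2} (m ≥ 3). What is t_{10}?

17944

Compute successive terms:
t_3 = -32;  t_4 = -56;  t_5 = 136;  t_6 = 472;  t_7 = -344;  t_8 = -3176;  t_9 = -1112;  t_{10} = 17944.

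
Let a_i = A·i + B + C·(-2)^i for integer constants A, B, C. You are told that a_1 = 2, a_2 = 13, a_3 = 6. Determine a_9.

-468

Write the equations: A + B - 2C = 2; 2A + B + 4C = 13; 3A + B - 8C = 6.
Subtracting the first from the second: A + 6C = 11.
Subtracting the second from the third: A - 12C = -7.
Solving: C = 1, A = 5, then B = -1.
Therefore a_9 = 45 + (-1) + 1·(-512) = -468.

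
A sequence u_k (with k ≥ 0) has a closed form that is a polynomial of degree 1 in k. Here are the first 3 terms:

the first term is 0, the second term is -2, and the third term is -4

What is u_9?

1st diffs: -2, -2 (constant).
So u_k = -2k.
Evaluating at k = 9 gives u_9 = -18.

-18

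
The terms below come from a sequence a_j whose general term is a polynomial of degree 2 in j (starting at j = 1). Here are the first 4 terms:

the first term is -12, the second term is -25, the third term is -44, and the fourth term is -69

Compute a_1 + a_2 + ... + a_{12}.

-2322

1st diffs: -13, -19, -25.
2nd diffs: -6, -6 (constant).
Newton forward-difference form: a_j = -12 + (-13)·C(j-1,1) + (-6)·C(j-1,2).
Continuing: …, -100, -137, -180, -229, …, a_{12} = -485.
Summing j = 1..12 (12 terms) gives -2322.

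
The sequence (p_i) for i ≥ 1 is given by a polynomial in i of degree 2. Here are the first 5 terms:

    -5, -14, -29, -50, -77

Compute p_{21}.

1st diffs: -9, -15, -21, -27.
2nd diffs: -6, -6, -6 (constant).
Newton forward-difference form: p_i = -5 + (-9)·C(i-1,1) + (-6)·C(i-1,2).
At i = 21: i-1 = 20, so p_{21} = -5 - 180 - 1140 = -1325.

-1325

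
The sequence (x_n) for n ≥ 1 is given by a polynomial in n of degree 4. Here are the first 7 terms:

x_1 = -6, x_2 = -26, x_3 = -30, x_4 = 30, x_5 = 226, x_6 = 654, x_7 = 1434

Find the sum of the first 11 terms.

28402

1st diffs: -20, -4, 60, 196, 428, 780.
2nd diffs: 16, 64, 136, 232, 352.
3rd diffs: 48, 72, 96, 120.
4th diffs: 24, 24, 24 (constant).
So x_n = n^4 - 2n^3 - 5n^2 - 6n + 6.
Continuing: 2710, 4650, 7446, 11314.
Summing n = 1..11 (11 terms) gives 28402.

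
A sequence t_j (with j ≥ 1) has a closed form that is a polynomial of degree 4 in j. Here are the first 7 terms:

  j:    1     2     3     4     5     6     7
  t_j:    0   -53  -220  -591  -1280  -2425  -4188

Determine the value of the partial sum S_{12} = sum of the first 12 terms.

-92136

1st diffs: -53, -167, -371, -689, -1145, -1763.
2nd diffs: -114, -204, -318, -456, -618.
3rd diffs: -90, -114, -138, -162.
4th diffs: -24, -24, -24 (constant).
So t_j = -j^4 - 5j^3 - 2j^2 + 3j + 5.
Continuing: …, -6755, -10336, -15165, -21500, …, t_{12} = -29623.
Summing j = 1..12 (12 terms) gives -92136.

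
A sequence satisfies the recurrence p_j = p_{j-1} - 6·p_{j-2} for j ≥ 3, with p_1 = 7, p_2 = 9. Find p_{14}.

127929

p_3 = -33; p_4 = -87; p_5 = 111; …; p_{11} = 41151; p_{12} = -74967; p_{13} = -321873; p_{14} = 127929.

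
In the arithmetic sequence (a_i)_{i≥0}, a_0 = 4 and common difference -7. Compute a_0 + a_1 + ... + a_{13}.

a_i = 4 + (i - 0)·(-7).
a_{13} = -87; S = 14·(4 + (-87))/2 = -581.

-581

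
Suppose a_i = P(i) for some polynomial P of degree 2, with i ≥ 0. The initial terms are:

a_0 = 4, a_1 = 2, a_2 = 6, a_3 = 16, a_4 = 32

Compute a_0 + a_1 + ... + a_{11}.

1236

1st diffs: -2, 4, 10, 16.
2nd diffs: 6, 6, 6 (constant).
Newton forward-difference form: a_i = 4 + (-2)·C(i,1) + 6·C(i,2).
Continuing: …, 54, 82, 116, 156, …, a_{11} = 312.
Summing i = 0..11 (12 terms) gives 1236.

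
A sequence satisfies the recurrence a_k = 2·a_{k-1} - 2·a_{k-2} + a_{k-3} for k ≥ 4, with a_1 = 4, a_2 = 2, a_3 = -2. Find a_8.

Applying the relation repeatedly:
a_4 = -4; a_5 = -2; a_6 = 2; a_7 = 4; a_8 = 2.

2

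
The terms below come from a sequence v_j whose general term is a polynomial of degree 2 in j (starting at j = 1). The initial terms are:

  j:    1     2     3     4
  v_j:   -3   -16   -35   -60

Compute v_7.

1st diffs: -13, -19, -25.
2nd diffs: -6, -6 (constant).
Newton forward-difference form: v_j = -3 + (-13)·C(j-1,1) + (-6)·C(j-1,2).
At j = 7: j-1 = 6, so v_7 = -3 - 78 - 90 = -171.

-171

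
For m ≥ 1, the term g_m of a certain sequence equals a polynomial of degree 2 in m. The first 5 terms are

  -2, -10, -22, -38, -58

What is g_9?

1st diffs: -8, -12, -16, -20.
2nd diffs: -4, -4, -4 (constant).
Newton forward-difference form: g_m = -2 + (-8)·C(m-1,1) + (-4)·C(m-1,2).
At m = 9: m-1 = 8, so g_9 = -2 - 64 - 112 = -178.

-178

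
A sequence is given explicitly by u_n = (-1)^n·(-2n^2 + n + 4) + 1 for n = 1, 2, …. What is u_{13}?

322

(-1)^13 = -1; -2n^2 + n + 4 at n=13 is -321; so u_{13} = 322.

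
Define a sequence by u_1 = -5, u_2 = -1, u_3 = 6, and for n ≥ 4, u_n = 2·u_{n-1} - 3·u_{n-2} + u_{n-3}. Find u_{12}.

Step forward from the initial values:
u_4 = 10;  u_5 = 1;  u_6 = -22;  u_7 = -37;  u_8 = -7;  u_9 = 75;  u_{10} = 134;  u_{11} = 36;  u_{12} = -255.

-255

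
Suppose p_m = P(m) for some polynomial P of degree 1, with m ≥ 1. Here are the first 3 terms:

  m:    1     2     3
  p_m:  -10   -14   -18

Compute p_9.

1st diffs: -4, -4 (constant).
So p_m = -4m - 6.
Evaluating at m = 9 gives p_9 = -42.

-42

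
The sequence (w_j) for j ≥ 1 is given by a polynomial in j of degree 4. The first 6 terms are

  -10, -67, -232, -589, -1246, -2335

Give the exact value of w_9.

-9874

1st diffs: -57, -165, -357, -657, -1089.
2nd diffs: -108, -192, -300, -432.
3rd diffs: -84, -108, -132.
4th diffs: -24, -24 (constant).
Newton forward-difference form: w_j = -10 + (-57)·C(j-1,1) + (-108)·C(j-1,2) + (-84)·C(j-1,3) + (-24)·C(j-1,4).
At j = 9: j-1 = 8, so w_9 = -10 - 456 - 3024 - 4704 - 1680 = -9874.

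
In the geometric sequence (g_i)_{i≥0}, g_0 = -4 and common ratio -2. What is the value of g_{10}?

g_i = (-4)·(-2)^(i-0).
g_{10} = (-4)·(-2)^10 = -4096.

-4096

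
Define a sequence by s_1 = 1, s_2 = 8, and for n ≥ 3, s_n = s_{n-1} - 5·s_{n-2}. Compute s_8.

Iterate the recurrence:
s_3 = 3; s_4 = -37; s_5 = -52; s_6 = 133; s_7 = 393; s_8 = -272.

-272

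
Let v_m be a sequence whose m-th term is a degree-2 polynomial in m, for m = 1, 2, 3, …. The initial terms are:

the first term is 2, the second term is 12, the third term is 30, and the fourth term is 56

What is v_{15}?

870

1st diffs: 10, 18, 26.
2nd diffs: 8, 8 (constant).
So v_m = 4m^2 - 2m.
Evaluating at m = 15 gives v_{15} = 870.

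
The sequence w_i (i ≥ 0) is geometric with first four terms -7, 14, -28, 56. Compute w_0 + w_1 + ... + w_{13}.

38227

Common ratio r = -2.
w_i = (-7)·(-2)^(i-0).
S = (-7)·((-2)^14 - 1)/(-2 - 1) = (-7)·(16384 - 1)/(-3) = 38227.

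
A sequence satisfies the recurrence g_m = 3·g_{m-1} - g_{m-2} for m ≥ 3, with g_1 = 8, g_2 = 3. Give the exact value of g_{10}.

g_3 = 1  g_4 = 0  g_5 = -1  g_6 = -3  g_7 = -8  g_8 = -21  g_9 = -55  g_{10} = -144.

-144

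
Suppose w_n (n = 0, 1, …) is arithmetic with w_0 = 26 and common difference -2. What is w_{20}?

-14

w_n = 26 + (n - 0)·(-2).
w_{20} = 26 + 20·(-2) = -14.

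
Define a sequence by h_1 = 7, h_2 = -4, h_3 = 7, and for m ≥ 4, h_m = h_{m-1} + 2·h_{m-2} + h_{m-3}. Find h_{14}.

15557

Step forward from the initial values:
h_4 = 6; h_5 = 16; h_6 = 35; …; h_{11} = 1570; h_{12} = 3372; h_{13} = 7243; h_{14} = 15557.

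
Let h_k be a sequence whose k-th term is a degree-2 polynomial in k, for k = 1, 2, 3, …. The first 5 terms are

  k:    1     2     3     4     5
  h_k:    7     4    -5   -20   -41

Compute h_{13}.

-425

1st diffs: -3, -9, -15, -21.
2nd diffs: -6, -6, -6 (constant).
So h_k = -3k^2 + 6k + 4.
Evaluating at k = 13 gives h_{13} = -425.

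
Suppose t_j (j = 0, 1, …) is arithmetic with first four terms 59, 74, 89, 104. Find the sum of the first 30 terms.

8295

Common difference d = 15.
t_j = 59 + (j - 0)·15.
t_{29} = 494; S = 30·(59 + 494)/2 = 8295.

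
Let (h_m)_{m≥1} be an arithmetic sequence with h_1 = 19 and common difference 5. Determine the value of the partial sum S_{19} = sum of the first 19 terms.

h_m = 19 + (m - 1)·5.
h_{19} = 109; S = 19·(19 + 109)/2 = 1216.

1216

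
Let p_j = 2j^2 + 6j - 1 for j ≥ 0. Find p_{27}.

p_{27} = 2·27^2 + 6·27 - 1 = 1619.

1619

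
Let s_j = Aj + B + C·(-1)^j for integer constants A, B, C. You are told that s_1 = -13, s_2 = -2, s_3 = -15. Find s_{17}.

At j = 1, 2, 3: A + B - C = -13; 2A + B + C = -2; 3A + B - C = -15.
Subtracting the first from the second: A + 2C = 11.
Subtracting the second from the third: A - 2C = -13.
Solving: C = 6, A = -1, then B = -6.
Hence s_{17} = -1·17 + (-6) + 6·(-1) = -29.

-29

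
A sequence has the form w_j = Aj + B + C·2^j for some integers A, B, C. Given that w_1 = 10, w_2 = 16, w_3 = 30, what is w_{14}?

The three given values yield: A + B + 2C = 10; 2A + B + 4C = 16; 3A + B + 8C = 30.
Subtracting the first from the second: A + 2C = 6.
Subtracting the second from the third: A + 4C = 14.
Solving: C = 4, A = -2, then B = 4.
Therefore w_{14} = -28 + 4 + 4·16384 = 65512.

65512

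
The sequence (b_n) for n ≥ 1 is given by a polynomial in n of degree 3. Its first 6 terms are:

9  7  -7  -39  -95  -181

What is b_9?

1st diffs: -2, -14, -32, -56, -86.
2nd diffs: -12, -18, -24, -30.
3rd diffs: -6, -6, -6 (constant).
Newton forward-difference form: b_n = 9 + (-2)·C(n-1,1) + (-12)·C(n-1,2) + (-6)·C(n-1,3).
At n = 9: n-1 = 8, so b_9 = 9 - 16 - 336 - 336 = -679.

-679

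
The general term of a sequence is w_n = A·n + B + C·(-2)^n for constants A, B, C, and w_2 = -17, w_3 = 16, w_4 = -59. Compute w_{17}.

Plug in n = 2, 3, 4: 2A + B + 4C = -17; 3A + B - 8C = 16; 4A + B + 16C = -59.
Subtracting the first from the second: A - 12C = 33.
Subtracting the second from the third: A + 24C = -75.
Solving: C = -3, A = -3, then B = 1.
Therefore w_{17} = -51 + 1 + (-3)·(-131072) = 393166.

393166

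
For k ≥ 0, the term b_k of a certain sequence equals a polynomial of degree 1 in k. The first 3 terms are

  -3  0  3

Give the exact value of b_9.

24

1st diffs: 3, 3 (constant).
So b_k = 3k - 3.
Evaluating at k = 9 gives b_9 = 24.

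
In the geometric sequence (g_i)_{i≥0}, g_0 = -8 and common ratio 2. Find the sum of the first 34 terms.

g_i = (-8)·2^(i-0).
S = (-8)·(2^34 - 1)/(2 - 1) = (-8)·(17179869184 - 1)/(1) = -137438953464.

-137438953464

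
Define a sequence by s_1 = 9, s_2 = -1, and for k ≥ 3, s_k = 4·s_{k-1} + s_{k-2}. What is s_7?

Step forward from the initial values:
s_3 = 5, s_4 = 19, s_5 = 81, s_6 = 343, s_7 = 1453.

1453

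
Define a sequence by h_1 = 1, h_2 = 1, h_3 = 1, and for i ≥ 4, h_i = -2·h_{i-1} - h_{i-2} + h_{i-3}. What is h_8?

1

Iterate the recurrence:
h_4 = -2  h_5 = 4  h_6 = -5  h_7 = 4  h_8 = 1.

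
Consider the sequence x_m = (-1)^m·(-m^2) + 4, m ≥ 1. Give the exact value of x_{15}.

229

(-1)^15 = -1; -m^2 at m=15 is -225; so x_{15} = 229.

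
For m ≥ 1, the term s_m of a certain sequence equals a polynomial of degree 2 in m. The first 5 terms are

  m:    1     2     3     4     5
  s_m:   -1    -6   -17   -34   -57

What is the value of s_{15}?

1st diffs: -5, -11, -17, -23.
2nd diffs: -6, -6, -6 (constant).
Newton forward-difference form: s_m = -1 + (-5)·C(m-1,1) + (-6)·C(m-1,2).
At m = 15: m-1 = 14, so s_{15} = -1 - 70 - 546 = -617.

-617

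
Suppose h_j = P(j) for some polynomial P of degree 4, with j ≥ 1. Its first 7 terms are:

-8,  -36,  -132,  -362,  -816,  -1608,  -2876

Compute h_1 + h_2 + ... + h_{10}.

1st diffs: -28, -96, -230, -454, -792, -1268.
2nd diffs: -68, -134, -224, -338, -476.
3rd diffs: -66, -90, -114, -138.
4th diffs: -24, -24, -24 (constant).
Newton forward-difference form: h_j = -8 + (-28)·C(j-1,1) + (-68)·C(j-1,2) + (-66)·C(j-1,3) + (-24)·C(j-1,4).
Continuing: -4782, -7512, -11276.
Summing j = 1..10 (10 terms) gives -29408.

-29408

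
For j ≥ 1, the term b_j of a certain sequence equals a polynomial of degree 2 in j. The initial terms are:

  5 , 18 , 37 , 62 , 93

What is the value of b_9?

1st diffs: 13, 19, 25, 31.
2nd diffs: 6, 6, 6 (constant).
So b_j = 3j^2 + 4j - 2.
Evaluating at j = 9 gives b_9 = 277.

277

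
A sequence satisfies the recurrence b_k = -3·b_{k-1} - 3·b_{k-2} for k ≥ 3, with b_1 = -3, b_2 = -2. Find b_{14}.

-1458

b_3 = 15; b_4 = -39; b_5 = 72; …; b_{11} = -1944; b_{12} = 2673; b_{13} = -2187; b_{14} = -1458.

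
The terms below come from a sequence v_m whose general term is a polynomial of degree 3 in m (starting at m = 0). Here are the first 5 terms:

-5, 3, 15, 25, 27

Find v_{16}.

1st diffs: 8, 12, 10, 2.
2nd diffs: 4, -2, -8.
3rd diffs: -6, -6 (constant).
Newton forward-difference form: v_m = -5 + 8·C(m,1) + 4·C(m,2) + (-6)·C(m,3).
At m = 16: m = 16, so v_{16} = -5 + 128 + 480 - 3360 = -2757.

-2757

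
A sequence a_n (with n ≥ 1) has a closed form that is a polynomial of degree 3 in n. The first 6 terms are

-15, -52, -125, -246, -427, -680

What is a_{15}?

-8177

1st diffs: -37, -73, -121, -181, -253.
2nd diffs: -36, -48, -60, -72.
3rd diffs: -12, -12, -12 (constant).
So a_n = -2n^3 - 6n^2 - 5n - 2.
Evaluating at n = 15 gives a_{15} = -8177.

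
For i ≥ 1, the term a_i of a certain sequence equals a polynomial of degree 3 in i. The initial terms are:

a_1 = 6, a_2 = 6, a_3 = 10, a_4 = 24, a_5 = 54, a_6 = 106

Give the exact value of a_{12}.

1st diffs: 0, 4, 14, 30, 52.
2nd diffs: 4, 10, 16, 22.
3rd diffs: 6, 6, 6 (constant).
So a_i = i^3 - 4i^2 + 5i + 4.
Evaluating at i = 12 gives a_{12} = 1216.

1216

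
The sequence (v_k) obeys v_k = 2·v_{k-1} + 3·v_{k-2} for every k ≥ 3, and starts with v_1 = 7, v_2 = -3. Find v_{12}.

177141

Compute successive terms:
v_3 = 15, v_4 = 21, v_5 = 87, v_6 = 237, v_7 = 735, v_8 = 2181, v_9 = 6567, v_{10} = 19677, v_{11} = 59055, v_{12} = 177141.
(Characteristic roots are 3 and -1.)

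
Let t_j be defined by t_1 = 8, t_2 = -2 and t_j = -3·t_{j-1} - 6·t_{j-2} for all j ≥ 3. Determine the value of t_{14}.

-1077462

Step forward from the initial values:
t_3 = -42;  t_4 = 138;  t_5 = -162;  …;  t_{11} = -71442;  t_{12} = 69498;  t_{13} = 220158;  t_{14} = -1077462.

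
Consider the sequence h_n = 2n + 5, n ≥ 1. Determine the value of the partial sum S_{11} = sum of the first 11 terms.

187

Over n = 1..11: Σn = 66.
Total = (2)·66 + (5)·11 = 187.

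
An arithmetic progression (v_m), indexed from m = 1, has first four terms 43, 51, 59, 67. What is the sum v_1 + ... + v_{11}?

913

Common difference d = 8.
v_m = 43 + (m - 1)·8.
v_{11} = 123; S = 11·(43 + 123)/2 = 913.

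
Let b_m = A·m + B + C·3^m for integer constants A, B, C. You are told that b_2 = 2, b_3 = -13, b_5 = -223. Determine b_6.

-706

The three given values yield: 2A + B + 9C = 2; 3A + B + 27C = -13; 5A + B + 243C = -223.
Subtracting the first from the second: A + 18C = -15.
Subtracting the second from the third: 2A + 216C = -210.
Solving: C = -1, A = 3, then B = 5.
Hence b_6 = 3·6 + 5 + (-1)·729 = -706.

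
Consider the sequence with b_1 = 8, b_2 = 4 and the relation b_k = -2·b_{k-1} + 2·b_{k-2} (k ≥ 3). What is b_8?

-608

Applying the relation repeatedly:
b_3 = 8  b_4 = -8  b_5 = 32  b_6 = -80  b_7 = 224  b_8 = -608.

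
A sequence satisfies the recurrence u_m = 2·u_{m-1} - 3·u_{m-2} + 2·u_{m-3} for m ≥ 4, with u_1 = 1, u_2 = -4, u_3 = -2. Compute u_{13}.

-222

Compute successive terms:
u_4 = 10;  u_5 = 18;  u_6 = 2;  u_7 = -30;  u_8 = -30;  u_9 = 34;  u_{10} = 98;  u_{11} = 34;  u_{12} = -158;  u_{13} = -222.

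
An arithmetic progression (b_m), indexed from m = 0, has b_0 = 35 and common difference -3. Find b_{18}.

b_m = 35 + (m - 0)·(-3).
b_{18} = 35 + 18·(-3) = -19.

-19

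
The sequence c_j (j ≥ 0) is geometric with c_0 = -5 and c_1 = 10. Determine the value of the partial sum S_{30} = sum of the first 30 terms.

Common ratio r = -2.
c_j = (-5)·(-2)^(j-0).
S = (-5)·((-2)^30 - 1)/(-2 - 1) = (-5)·(1073741824 - 1)/(-3) = 1789569705.

1789569705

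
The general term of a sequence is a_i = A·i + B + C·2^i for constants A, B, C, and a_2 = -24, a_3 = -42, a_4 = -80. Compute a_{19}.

-2621410

Write the equations: 2A + B + 4C = -24; 3A + B + 8C = -42; 4A + B + 16C = -80.
Subtracting the first from the second: A + 4C = -18.
Subtracting the second from the third: A + 8C = -38.
Solving: C = -5, A = 2, then B = -8.
So a_i = 2·i + (-8) + (-5)·2^i; at i=19 this is -2621410.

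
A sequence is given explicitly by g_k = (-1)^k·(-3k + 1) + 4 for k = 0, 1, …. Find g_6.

-13

(-1)^6 = 1; -3k + 1 at k=6 is -17; so g_6 = -13.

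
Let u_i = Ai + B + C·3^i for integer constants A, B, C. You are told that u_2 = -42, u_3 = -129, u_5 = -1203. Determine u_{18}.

The three given values yield: 2A + B + 9C = -42; 3A + B + 27C = -129; 5A + B + 243C = -1203.
Subtracting the first from the second: A + 18C = -87.
Subtracting the second from the third: 2A + 216C = -1074.
Solving: C = -5, A = 3, then B = -3.
So u_i = 3·i + (-3) + (-5)·3^i; at i=18 this is -1937102394.

-1937102394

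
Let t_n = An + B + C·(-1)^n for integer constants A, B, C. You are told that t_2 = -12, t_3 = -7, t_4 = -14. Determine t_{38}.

The three given values yield: 2A + B + C = -12; 3A + B - C = -7; 4A + B + C = -14.
Subtracting the first from the second: A - 2C = 5.
Subtracting the second from the third: A + 2C = -7.
Solving: C = -3, A = -1, then B = -7.
Hence t_{38} = -1·38 + (-7) + (-3)·1 = -48.

-48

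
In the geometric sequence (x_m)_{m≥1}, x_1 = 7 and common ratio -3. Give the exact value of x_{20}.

x_m = 7·(-3)^(m-1).
x_{20} = 7·(-3)^19 = -8135830269.

-8135830269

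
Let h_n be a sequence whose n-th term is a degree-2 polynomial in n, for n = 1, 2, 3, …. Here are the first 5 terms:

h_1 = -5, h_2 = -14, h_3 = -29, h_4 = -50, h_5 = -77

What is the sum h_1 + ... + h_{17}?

1st diffs: -9, -15, -21, -27.
2nd diffs: -6, -6, -6 (constant).
So h_n = -3n^2 - 2.
Continuing: …, -110, -149, -194, -245, …, h_{17} = -869.
Summing n = 1..17 (17 terms) gives -5389.

-5389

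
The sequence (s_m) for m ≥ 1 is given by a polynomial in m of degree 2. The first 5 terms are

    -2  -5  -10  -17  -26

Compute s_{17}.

1st diffs: -3, -5, -7, -9.
2nd diffs: -2, -2, -2 (constant).
So s_m = -m^2 - 1.
Evaluating at m = 17 gives s_{17} = -290.

-290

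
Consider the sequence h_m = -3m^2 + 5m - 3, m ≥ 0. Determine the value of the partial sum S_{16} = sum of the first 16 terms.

-3168

Over m = 0..15: Σm = 120, Σm² = 1240.
Total = (-3)·1240 + (5)·120 + (-3)·16 = -3168.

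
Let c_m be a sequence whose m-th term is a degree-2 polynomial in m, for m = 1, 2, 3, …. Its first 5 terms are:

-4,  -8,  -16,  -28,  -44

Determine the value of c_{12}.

1st diffs: -4, -8, -12, -16.
2nd diffs: -4, -4, -4 (constant).
So c_m = -2m^2 + 2m - 4.
Evaluating at m = 12 gives c_{12} = -268.

-268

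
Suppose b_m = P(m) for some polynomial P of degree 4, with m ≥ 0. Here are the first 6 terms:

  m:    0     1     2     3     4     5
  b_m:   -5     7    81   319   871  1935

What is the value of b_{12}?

1st diffs: 12, 74, 238, 552, 1064.
2nd diffs: 62, 164, 314, 512.
3rd diffs: 102, 150, 198.
4th diffs: 48, 48 (constant).
So b_m = 2m^4 + 5m^3 + 2m^2 + 3m - 5.
Evaluating at m = 12 gives b_{12} = 50431.

50431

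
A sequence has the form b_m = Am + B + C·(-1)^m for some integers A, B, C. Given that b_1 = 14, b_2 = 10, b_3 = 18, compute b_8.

22

At m = 1, 2, 3: A + B - C = 14; 2A + B + C = 10; 3A + B - C = 18.
Subtracting the first from the second: A + 2C = -4.
Subtracting the second from the third: A - 2C = 8.
Solving: C = -3, A = 2, then B = 9.
So b_m = 2·m + 9 + (-3)·(-1)^m; at m=8 this is 22.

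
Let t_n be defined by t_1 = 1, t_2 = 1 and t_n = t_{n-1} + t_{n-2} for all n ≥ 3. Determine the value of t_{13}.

Compute successive terms:
t_3 = 2; t_4 = 3; t_5 = 5; …; t_{10} = 55; t_{11} = 89; t_{12} = 144; t_{13} = 233.

233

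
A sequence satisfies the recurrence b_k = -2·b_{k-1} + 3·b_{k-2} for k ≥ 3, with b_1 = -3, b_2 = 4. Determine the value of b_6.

Applying the relation repeatedly:
b_3 = -17;  b_4 = 46;  b_5 = -143;  b_6 = 424.
(Characteristic roots are 1 and -3.)

424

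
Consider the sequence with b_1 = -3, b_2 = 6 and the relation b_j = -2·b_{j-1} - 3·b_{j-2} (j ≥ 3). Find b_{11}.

789

Compute successive terms:
b_3 = -3; b_4 = -12; b_5 = 33; b_6 = -30; b_7 = -39; b_8 = 168; b_9 = -219; b_{10} = -66; b_{11} = 789.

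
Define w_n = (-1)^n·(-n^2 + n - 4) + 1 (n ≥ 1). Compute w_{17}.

(-1)^17 = -1; -n^2 + n - 4 at n=17 is -276; so w_{17} = 277.

277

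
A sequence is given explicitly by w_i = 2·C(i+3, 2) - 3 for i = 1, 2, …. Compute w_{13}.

237

C(16, 2) = 120, so w_{13} = 237.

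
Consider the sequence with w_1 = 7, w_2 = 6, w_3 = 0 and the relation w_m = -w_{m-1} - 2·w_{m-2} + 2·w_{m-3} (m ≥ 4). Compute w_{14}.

1538

Step forward from the initial values:
w_4 = 2, w_5 = 10, w_6 = -14, …, w_{11} = 278, w_{12} = -366, w_{13} = -250, w_{14} = 1538.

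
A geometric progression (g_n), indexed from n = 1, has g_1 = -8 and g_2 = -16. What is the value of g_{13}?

Common ratio r = 2.
g_n = (-8)·2^(n-1).
g_{13} = (-8)·2^12 = -32768.

-32768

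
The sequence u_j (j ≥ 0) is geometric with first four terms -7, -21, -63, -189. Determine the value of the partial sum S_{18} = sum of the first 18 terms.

-1355971708

Common ratio r = 3.
u_j = (-7)·3^(j-0).
S = (-7)·(3^18 - 1)/(3 - 1) = (-7)·(387420489 - 1)/(2) = -1355971708.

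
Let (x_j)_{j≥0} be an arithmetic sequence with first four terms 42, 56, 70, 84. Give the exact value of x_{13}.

224

Common difference d = 14.
x_j = 42 + (j - 0)·14.
x_{13} = 42 + 13·14 = 224.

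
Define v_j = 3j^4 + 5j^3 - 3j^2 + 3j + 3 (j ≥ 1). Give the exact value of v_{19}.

424235

v_{19} = 3·19^4 + 5·19^3 - 3·19^2 + 3·19 + 3 = 424235.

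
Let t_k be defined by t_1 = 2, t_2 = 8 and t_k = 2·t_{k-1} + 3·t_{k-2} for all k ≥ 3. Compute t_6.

608

Applying the relation repeatedly:
t_3 = 22; t_4 = 68; t_5 = 202; t_6 = 608.
(Characteristic roots are 3 and -1.)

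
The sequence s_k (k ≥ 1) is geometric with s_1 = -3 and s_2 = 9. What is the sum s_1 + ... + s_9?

Common ratio r = -3.
s_k = (-3)·(-3)^(k-1).
S = (-3)·((-3)^9 - 1)/(-3 - 1) = (-3)·(-19683 - 1)/(-4) = -14763.

-14763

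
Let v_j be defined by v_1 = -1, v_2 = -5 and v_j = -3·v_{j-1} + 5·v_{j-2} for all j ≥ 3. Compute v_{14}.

v_3 = 10; v_4 = -55; v_5 = 215; …; v_{11} = 1186435; v_{12} = -4974280; v_{13} = 20855015; v_{14} = -87436445.

-87436445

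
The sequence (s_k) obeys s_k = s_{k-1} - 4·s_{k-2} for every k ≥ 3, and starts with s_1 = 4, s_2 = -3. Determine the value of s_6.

97

Iterate the recurrence:
s_3 = -19; s_4 = -7; s_5 = 69; s_6 = 97.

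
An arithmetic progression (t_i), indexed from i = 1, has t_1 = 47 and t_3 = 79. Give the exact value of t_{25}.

Common difference d = (79 - 47) / (3 - 1) = 16.
t_i = 47 + (i - 1)·16.
t_{25} = 47 + 24·16 = 431.

431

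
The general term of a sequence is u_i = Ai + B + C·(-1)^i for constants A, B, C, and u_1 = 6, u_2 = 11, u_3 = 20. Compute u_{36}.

At i = 1, 2, 3: A + B - C = 6; 2A + B + C = 11; 3A + B - C = 20.
Subtracting the first from the second: A + 2C = 5.
Subtracting the second from the third: A - 2C = 9.
Solving: C = -1, A = 7, then B = -2.
So u_i = 7·i + (-2) + (-1)·(-1)^i; at i=36 this is 249.

249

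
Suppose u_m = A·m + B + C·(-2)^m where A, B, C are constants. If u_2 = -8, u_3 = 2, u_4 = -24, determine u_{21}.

At m = 2, 3, 4: 2A + B + 4C = -8; 3A + B - 8C = 2; 4A + B + 16C = -24.
Subtracting the first from the second: A - 12C = 10.
Subtracting the second from the third: A + 24C = -26.
Solving: C = -1, A = -2, then B = 0.
Therefore u_{21} = -42 + 0 + (-1)·(-2097152) = 2097110.

2097110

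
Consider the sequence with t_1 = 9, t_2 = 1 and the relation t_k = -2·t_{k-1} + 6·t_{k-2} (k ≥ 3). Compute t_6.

Iterate the recurrence:
t_3 = 52, t_4 = -98, t_5 = 508, t_6 = -1604.

-1604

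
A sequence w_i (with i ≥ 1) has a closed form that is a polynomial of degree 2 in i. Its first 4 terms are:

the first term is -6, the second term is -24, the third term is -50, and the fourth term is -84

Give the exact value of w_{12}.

1st diffs: -18, -26, -34.
2nd diffs: -8, -8 (constant).
Newton forward-difference form: w_i = -6 + (-18)·C(i-1,1) + (-8)·C(i-1,2).
At i = 12: i-1 = 11, so w_{12} = -6 - 198 - 440 = -644.

-644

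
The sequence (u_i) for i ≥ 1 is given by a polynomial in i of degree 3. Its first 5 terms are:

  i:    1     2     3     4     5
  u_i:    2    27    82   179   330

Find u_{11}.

3042

1st diffs: 25, 55, 97, 151.
2nd diffs: 30, 42, 54.
3rd diffs: 12, 12 (constant).
Newton forward-difference form: u_i = 2 + 25·C(i-1,1) + 30·C(i-1,2) + 12·C(i-1,3).
At i = 11: i-1 = 10, so u_{11} = 2 + 250 + 1350 + 1440 = 3042.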